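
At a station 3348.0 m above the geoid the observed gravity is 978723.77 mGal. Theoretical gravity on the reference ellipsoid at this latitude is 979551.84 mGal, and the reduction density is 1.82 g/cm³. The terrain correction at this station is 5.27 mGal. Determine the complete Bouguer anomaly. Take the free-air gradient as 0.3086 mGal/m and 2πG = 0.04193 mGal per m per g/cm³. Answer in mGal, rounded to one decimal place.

-45.1

Free-air correction = 0.3086 × 3348.0 = 1033.19 mGal
Free-air anomaly = 978723.77 − 979551.84 + (1033.19) = 205.12 mGal
Bouguer slab correction = 0.04193 × 1.82 × 3348.0 = 255.49 mGal
Simple Bouguer anomaly = 205.12 − (255.49) = -50.37 mGal
Complete Bouguer anomaly = -50.37 + 5.27 = -45.10 mGal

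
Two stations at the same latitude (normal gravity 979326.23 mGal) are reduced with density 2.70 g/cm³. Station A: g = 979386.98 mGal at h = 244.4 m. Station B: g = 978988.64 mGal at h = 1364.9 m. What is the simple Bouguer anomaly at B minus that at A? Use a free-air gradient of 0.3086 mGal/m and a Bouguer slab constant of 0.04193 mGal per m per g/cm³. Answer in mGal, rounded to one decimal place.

-179.4

Δg_SB(A) = 979386.98 − 979326.23 + 0.3086×244.4 − 0.04193×2.70×244.4 = 108.50 mGal
Δg_SB(B) = 978988.64 − 979326.23 + 0.3086×1364.9 − 0.04193×2.70×1364.9 = -70.90 mGal
Difference = -70.90 − (108.50) = -179.40 mGal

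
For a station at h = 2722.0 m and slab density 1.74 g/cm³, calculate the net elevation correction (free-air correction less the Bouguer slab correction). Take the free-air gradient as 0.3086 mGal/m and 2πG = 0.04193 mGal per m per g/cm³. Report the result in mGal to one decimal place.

641.4

Combined gradient = 0.3086 − 0.04193 × 1.74 = 0.2356418 mGal/m
Combined elevation correction = 0.2356418 × 2722.0 = 641.4 mGal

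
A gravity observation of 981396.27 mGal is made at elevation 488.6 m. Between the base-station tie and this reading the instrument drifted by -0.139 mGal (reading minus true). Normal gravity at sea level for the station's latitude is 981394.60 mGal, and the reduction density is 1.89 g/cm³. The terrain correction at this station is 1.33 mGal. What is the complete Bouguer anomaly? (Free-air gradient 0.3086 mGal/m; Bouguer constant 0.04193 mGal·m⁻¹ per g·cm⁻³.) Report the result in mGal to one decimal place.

Drift-corrected reading = 981396.27 − (-0.139) = 981396.409 mGal
Free-air correction = 0.3086 × 488.6 = 150.78 mGal
Free-air anomaly = 981396.409 − 981394.60 + (150.78) = 152.589 mGal
Bouguer slab correction = 0.04193 × 1.89 × 488.6 = 38.72 mGal
Simple Bouguer anomaly = 152.589 − (38.72) = 113.869 mGal
Complete Bouguer anomaly = 113.869 + 1.33 = 115.199 mGal

115.2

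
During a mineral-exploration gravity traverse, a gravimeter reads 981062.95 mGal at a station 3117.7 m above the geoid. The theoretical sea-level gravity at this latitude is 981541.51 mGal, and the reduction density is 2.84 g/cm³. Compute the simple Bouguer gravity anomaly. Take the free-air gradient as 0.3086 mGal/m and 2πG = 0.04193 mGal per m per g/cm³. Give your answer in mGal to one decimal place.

112.3

Free-air correction = 0.3086 × 3117.7 = 962.12 mGal
Free-air anomaly = 981062.95 − 981541.51 + (962.12) = 483.56 mGal
Bouguer slab correction = 0.04193 × 2.84 × 3117.7 = 371.26 mGal
Simple Bouguer anomaly = 483.56 − (371.26) = 112.30 mGal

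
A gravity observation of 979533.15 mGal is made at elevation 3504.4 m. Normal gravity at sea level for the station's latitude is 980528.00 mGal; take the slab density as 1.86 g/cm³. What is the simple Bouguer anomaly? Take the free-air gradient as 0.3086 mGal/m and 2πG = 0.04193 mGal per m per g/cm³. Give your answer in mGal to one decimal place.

-186.7

Free-air correction = 0.3086 × 3504.4 = 1081.46 mGal
Free-air anomaly = 979533.15 − 980528.00 + (1081.46) = 86.61 mGal
Bouguer slab correction = 0.04193 × 1.86 × 3504.4 = 273.31 mGal
Simple Bouguer anomaly = 86.61 − (273.31) = -186.70 mGal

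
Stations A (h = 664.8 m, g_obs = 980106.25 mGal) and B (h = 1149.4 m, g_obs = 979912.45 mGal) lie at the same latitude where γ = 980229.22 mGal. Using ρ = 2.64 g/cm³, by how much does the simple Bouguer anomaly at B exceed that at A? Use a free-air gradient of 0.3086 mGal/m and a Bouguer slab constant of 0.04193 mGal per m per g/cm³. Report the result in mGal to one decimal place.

Δg_SB(A) = 980106.25 − 980229.22 + 0.3086×664.8 − 0.04193×2.64×664.8 = 8.60 mGal
Δg_SB(B) = 979912.45 − 980229.22 + 0.3086×1149.4 − 0.04193×2.64×1149.4 = -89.30 mGal
Difference = -89.30 − (8.60) = -97.90 mGal

-97.9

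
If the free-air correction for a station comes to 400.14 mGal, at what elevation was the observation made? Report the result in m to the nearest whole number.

1297

h = 400.14 / 0.3086 = 1296.63 m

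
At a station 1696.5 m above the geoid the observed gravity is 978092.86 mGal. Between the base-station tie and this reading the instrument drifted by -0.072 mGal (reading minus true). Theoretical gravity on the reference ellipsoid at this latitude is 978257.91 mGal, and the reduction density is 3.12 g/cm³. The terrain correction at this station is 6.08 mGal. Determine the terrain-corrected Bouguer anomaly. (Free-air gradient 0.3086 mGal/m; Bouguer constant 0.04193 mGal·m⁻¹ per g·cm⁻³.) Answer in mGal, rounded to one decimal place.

142.7

Drift-corrected reading = 978092.86 − (-0.072) = 978092.932 mGal
Free-air correction = 0.3086 × 1696.5 = 523.54 mGal
Free-air anomaly = 978092.932 − 978257.91 + (523.54) = 358.562 mGal
Bouguer slab correction = 0.04193 × 3.12 × 1696.5 = 221.94 mGal
Simple Bouguer anomaly = 358.562 − (221.94) = 136.622 mGal
Complete Bouguer anomaly = 136.622 + 6.08 = 142.702 mGal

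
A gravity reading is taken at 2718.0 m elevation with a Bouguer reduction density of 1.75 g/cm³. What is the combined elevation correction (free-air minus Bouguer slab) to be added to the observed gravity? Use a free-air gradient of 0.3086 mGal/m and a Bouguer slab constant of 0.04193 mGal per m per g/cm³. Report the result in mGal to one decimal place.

Combined gradient = 0.3086 − 0.04193 × 1.75 = 0.2352225 mGal/m
Combined elevation correction = 0.2352225 × 2718.0 = 639.3 mGal

639.3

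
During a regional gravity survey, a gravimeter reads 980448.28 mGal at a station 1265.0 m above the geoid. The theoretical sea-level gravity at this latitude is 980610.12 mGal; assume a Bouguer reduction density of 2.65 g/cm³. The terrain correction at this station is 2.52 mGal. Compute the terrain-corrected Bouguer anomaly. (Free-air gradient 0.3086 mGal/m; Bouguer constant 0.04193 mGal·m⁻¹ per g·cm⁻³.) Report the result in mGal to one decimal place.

Free-air correction = 0.3086 × 1265.0 = 390.38 mGal
Free-air anomaly = 980448.28 − 980610.12 + (390.38) = 228.54 mGal
Bouguer slab correction = 0.04193 × 2.65 × 1265.0 = 140.56 mGal
Simple Bouguer anomaly = 228.54 − (140.56) = 87.98 mGal
Complete Bouguer anomaly = 87.98 + 2.52 = 90.50 mGal

90.5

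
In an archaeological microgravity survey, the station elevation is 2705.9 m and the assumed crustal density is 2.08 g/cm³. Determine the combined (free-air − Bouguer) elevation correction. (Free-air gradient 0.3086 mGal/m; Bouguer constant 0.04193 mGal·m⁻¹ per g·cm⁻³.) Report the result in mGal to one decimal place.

Combined gradient = 0.3086 − 0.04193 × 2.08 = 0.2213856 mGal/m
Combined elevation correction = 0.2213856 × 2705.9 = 599.0 mGal

599.0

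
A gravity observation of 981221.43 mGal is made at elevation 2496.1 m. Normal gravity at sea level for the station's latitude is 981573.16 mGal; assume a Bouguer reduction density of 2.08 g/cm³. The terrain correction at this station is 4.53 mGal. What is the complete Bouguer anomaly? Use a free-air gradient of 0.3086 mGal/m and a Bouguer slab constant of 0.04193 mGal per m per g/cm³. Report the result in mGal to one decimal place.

Free-air correction = 0.3086 × 2496.1 = 770.30 mGal
Free-air anomaly = 981221.43 − 981573.16 + (770.30) = 418.57 mGal
Bouguer slab correction = 0.04193 × 2.08 × 2496.1 = 217.70 mGal
Simple Bouguer anomaly = 418.57 − (217.70) = 200.87 mGal
Complete Bouguer anomaly = 200.87 + 4.53 = 205.40 mGal

205.4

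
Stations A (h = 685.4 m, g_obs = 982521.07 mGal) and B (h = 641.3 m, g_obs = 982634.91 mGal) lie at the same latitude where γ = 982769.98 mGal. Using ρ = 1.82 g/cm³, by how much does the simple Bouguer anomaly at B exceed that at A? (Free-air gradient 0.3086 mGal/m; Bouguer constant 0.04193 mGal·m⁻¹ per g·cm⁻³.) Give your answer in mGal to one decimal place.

103.6

Δg_SB(A) = 982521.07 − 982769.98 + 0.3086×685.4 − 0.04193×1.82×685.4 = -89.70 mGal
Δg_SB(B) = 982634.91 − 982769.98 + 0.3086×641.3 − 0.04193×1.82×641.3 = 13.90 mGal
Difference = 13.90 − (-89.70) = 103.60 mGal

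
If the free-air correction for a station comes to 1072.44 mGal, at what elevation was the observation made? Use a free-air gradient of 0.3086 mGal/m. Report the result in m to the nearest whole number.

h = 1072.44 / 0.3086 = 3475.18 m

3475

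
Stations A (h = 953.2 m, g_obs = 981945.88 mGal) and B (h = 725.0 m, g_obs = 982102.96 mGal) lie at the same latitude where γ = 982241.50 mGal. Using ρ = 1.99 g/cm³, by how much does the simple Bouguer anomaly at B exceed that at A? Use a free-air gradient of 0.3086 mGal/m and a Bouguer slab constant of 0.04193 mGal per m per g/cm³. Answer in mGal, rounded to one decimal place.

105.7

Δg_SB(A) = 981945.88 − 982241.50 + 0.3086×953.2 − 0.04193×1.99×953.2 = -81.00 mGal
Δg_SB(B) = 982102.96 − 982241.50 + 0.3086×725.0 − 0.04193×1.99×725.0 = 24.70 mGal
Difference = 24.70 − (-81.00) = 105.70 mGal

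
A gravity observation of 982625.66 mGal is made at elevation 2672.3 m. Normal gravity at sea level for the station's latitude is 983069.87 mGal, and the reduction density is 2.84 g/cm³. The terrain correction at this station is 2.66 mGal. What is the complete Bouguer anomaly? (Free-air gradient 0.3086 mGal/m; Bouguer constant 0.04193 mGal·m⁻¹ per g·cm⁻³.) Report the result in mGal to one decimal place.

64.9

Free-air correction = 0.3086 × 2672.3 = 824.67 mGal
Free-air anomaly = 982625.66 − 983069.87 + (824.67) = 380.46 mGal
Bouguer slab correction = 0.04193 × 2.84 × 2672.3 = 318.22 mGal
Simple Bouguer anomaly = 380.46 − (318.22) = 62.24 mGal
Complete Bouguer anomaly = 62.24 + 2.66 = 64.90 mGal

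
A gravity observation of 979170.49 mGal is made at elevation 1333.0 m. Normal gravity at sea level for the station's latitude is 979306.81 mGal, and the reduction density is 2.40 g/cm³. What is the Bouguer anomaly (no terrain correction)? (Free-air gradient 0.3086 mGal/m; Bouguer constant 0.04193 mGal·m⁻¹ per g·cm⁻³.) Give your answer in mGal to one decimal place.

Free-air correction = 0.3086 × 1333.0 = 411.36 mGal
Free-air anomaly = 979170.49 − 979306.81 + (411.36) = 275.04 mGal
Bouguer slab correction = 0.04193 × 2.40 × 1333.0 = 134.14 mGal
Simple Bouguer anomaly = 275.04 − (134.14) = 140.90 mGal

140.9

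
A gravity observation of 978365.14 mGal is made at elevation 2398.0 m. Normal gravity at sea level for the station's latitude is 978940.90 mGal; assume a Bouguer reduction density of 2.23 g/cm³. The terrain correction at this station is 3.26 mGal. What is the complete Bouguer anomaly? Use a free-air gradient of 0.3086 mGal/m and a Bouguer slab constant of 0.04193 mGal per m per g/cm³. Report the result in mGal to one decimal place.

Free-air correction = 0.3086 × 2398.0 = 740.02 mGal
Free-air anomaly = 978365.14 − 978940.90 + (740.02) = 164.26 mGal
Bouguer slab correction = 0.04193 × 2.23 × 2398.0 = 224.22 mGal
Simple Bouguer anomaly = 164.26 − (224.22) = -59.96 mGal
Complete Bouguer anomaly = -59.96 + 3.26 = -56.70 mGal

-56.7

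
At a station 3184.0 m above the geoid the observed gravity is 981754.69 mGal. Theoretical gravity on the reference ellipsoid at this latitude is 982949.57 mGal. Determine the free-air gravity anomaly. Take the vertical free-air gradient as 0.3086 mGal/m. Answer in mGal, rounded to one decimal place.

Free-air correction = 0.3086 × 3184.0 = 982.58 mGal
Free-air anomaly = 981754.69 − 982949.57 + (982.58) = -212.30 mGal

-212.3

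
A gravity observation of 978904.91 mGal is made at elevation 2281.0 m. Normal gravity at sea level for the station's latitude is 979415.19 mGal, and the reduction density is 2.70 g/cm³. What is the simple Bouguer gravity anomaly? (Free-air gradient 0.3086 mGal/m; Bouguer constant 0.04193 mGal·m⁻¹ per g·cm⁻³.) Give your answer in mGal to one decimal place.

Free-air correction = 0.3086 × 2281.0 = 703.92 mGal
Free-air anomaly = 978904.91 − 979415.19 + (703.92) = 193.64 mGal
Bouguer slab correction = 0.04193 × 2.70 × 2281.0 = 258.23 mGal
Simple Bouguer anomaly = 193.64 − (258.23) = -64.59 mGal

-64.6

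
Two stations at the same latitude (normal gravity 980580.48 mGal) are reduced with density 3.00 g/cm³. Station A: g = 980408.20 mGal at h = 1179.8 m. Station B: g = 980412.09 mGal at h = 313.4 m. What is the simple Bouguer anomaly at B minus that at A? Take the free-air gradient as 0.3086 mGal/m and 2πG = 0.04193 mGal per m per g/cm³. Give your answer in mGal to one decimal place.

Δg_SB(A) = 980408.20 − 980580.48 + 0.3086×1179.8 − 0.04193×3.00×1179.8 = 43.40 mGal
Δg_SB(B) = 980412.09 − 980580.48 + 0.3086×313.4 − 0.04193×3.00×313.4 = -111.10 mGal
Difference = -111.10 − (43.40) = -154.50 mGal

-154.5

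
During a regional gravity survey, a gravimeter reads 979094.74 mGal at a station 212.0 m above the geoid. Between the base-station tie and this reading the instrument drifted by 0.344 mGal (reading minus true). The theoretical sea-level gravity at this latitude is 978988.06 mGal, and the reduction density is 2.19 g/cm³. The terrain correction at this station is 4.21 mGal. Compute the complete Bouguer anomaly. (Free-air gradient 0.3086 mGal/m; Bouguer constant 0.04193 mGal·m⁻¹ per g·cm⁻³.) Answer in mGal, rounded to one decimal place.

Drift-corrected reading = 979094.74 − (0.344) = 979094.396 mGal
Free-air correction = 0.3086 × 212.0 = 65.42 mGal
Free-air anomaly = 979094.396 − 978988.06 + (65.42) = 171.756 mGal
Bouguer slab correction = 0.04193 × 2.19 × 212.0 = 19.47 mGal
Simple Bouguer anomaly = 171.756 − (19.47) = 152.286 mGal
Complete Bouguer anomaly = 152.286 + 4.21 = 156.496 mGal

156.5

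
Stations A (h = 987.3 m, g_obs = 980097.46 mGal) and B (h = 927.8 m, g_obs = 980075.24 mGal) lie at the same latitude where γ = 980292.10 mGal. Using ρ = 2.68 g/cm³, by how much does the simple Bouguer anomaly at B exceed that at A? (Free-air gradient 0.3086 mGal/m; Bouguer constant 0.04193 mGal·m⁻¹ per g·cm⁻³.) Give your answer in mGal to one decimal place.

-33.9

Δg_SB(A) = 980097.46 − 980292.10 + 0.3086×987.3 − 0.04193×2.68×987.3 = -0.90 mGal
Δg_SB(B) = 980075.24 − 980292.10 + 0.3086×927.8 − 0.04193×2.68×927.8 = -34.80 mGal
Difference = -34.80 − (-0.90) = -33.90 mGal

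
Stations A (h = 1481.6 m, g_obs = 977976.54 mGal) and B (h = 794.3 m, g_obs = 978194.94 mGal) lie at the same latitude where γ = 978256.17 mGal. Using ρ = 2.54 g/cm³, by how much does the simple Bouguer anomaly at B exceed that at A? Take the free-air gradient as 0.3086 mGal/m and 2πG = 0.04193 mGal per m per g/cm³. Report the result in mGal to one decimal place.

Δg_SB(A) = 977976.54 − 978256.17 + 0.3086×1481.6 − 0.04193×2.54×1481.6 = 19.80 mGal
Δg_SB(B) = 978194.94 − 978256.17 + 0.3086×794.3 − 0.04193×2.54×794.3 = 99.30 mGal
Difference = 99.30 − (19.80) = 79.50 mGal

79.5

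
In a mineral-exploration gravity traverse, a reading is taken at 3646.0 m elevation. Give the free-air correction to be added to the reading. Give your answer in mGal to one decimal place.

Free-air correction = 0.3086 × 3646.0 = 1125.2 mGal

1125.2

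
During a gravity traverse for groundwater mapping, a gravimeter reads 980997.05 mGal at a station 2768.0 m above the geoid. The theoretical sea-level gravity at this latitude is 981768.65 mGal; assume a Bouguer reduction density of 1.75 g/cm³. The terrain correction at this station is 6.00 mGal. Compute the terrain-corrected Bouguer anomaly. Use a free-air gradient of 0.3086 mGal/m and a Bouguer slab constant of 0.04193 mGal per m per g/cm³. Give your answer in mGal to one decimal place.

-114.5

Free-air correction = 0.3086 × 2768.0 = 854.20 mGal
Free-air anomaly = 980997.05 − 981768.65 + (854.20) = 82.60 mGal
Bouguer slab correction = 0.04193 × 1.75 × 2768.0 = 203.11 mGal
Simple Bouguer anomaly = 82.60 − (203.11) = -120.51 mGal
Complete Bouguer anomaly = -120.51 + 6.00 = -114.51 mGal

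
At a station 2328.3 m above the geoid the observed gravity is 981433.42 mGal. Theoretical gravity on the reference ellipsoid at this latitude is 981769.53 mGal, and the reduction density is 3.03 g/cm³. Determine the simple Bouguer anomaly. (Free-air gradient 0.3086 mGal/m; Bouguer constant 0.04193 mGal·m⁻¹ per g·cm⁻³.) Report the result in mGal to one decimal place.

Free-air correction = 0.3086 × 2328.3 = 718.51 mGal
Free-air anomaly = 981433.42 − 981769.53 + (718.51) = 382.40 mGal
Bouguer slab correction = 0.04193 × 3.03 × 2328.3 = 295.81 mGal
Simple Bouguer anomaly = 382.40 − (295.81) = 86.59 mGal

86.6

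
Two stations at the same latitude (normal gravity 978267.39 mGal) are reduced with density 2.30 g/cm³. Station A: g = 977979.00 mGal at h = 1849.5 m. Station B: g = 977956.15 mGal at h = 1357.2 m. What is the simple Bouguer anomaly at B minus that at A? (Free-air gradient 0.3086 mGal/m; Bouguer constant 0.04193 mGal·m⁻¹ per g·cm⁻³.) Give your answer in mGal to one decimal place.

-127.3

Δg_SB(A) = 977979.00 − 978267.39 + 0.3086×1849.5 − 0.04193×2.30×1849.5 = 104.00 mGal
Δg_SB(B) = 977956.15 − 978267.39 + 0.3086×1357.2 − 0.04193×2.30×1357.2 = -23.30 mGal
Difference = -23.30 − (104.00) = -127.30 mGal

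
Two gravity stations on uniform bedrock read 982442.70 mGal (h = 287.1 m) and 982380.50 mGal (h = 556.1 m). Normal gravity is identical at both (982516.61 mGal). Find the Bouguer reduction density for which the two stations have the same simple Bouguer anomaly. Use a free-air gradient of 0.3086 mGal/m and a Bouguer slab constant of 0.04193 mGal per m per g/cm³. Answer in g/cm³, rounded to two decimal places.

1.85

Δg_obs = 982380.50 − 982442.70 = -62.20 mGal over Δh = 556.1 − 287.1 = 269.0 m
Equal Bouguer anomalies ⇒ Δg_obs + (0.3086 − 0.04193ρ)·Δh = 0
0.3086 − 0.04193ρ = −Δg_obs/Δh = 0.23123
ρ = (0.3086 − 0.23123) / 0.04193 = 1.85 g/cm³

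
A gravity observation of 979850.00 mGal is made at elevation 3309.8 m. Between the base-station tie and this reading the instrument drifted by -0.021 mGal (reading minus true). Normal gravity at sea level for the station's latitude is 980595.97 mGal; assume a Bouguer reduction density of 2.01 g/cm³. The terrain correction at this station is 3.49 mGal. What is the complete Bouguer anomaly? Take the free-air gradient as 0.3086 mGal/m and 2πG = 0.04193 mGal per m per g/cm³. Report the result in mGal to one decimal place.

Drift-corrected reading = 979850.00 − (-0.021) = 979850.021 mGal
Free-air correction = 0.3086 × 3309.8 = 1021.40 mGal
Free-air anomaly = 979850.021 − 980595.97 + (1021.40) = 275.451 mGal
Bouguer slab correction = 0.04193 × 2.01 × 3309.8 = 278.95 mGal
Simple Bouguer anomaly = 275.451 − (278.95) = -3.499 mGal
Complete Bouguer anomaly = -3.499 + 3.49 = -0.009 mGal

0.0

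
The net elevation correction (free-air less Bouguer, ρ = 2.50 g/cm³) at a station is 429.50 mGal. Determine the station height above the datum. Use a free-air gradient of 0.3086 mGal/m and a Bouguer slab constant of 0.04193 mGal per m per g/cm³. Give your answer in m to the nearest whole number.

2108

Combined gradient = 0.3086 − 0.04193 × 2.50 = 0.2037750 mGal/m
h = 429.50 / 0.2037750 = 2107.72 m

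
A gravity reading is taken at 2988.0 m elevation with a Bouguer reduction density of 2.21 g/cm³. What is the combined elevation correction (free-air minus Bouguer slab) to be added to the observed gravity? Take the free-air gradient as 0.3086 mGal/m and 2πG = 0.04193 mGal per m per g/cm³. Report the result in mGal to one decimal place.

645.2

Combined gradient = 0.3086 − 0.04193 × 2.21 = 0.2159347 mGal/m
Combined elevation correction = 0.2159347 × 2988.0 = 645.2 mGal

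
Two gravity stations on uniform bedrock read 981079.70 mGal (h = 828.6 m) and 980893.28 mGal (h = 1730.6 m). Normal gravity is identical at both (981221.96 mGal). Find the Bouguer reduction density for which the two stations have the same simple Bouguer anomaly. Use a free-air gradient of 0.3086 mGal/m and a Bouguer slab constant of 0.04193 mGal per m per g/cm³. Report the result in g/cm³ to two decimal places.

Δg_obs = 980893.28 − 981079.70 = -186.42 mGal over Δh = 1730.6 − 828.6 = 902.0 m
Equal Bouguer anomalies ⇒ Δg_obs + (0.3086 − 0.04193ρ)·Δh = 0
0.3086 − 0.04193ρ = −Δg_obs/Δh = 0.20667
ρ = (0.3086 − 0.20667) / 0.04193 = 2.43 g/cm³

2.43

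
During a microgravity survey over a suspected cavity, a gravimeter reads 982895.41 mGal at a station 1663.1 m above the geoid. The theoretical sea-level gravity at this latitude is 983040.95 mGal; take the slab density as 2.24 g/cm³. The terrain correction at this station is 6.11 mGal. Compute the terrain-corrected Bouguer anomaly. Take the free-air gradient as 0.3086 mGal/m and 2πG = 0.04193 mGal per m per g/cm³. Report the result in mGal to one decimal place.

217.6

Free-air correction = 0.3086 × 1663.1 = 513.23 mGal
Free-air anomaly = 982895.41 − 983040.95 + (513.23) = 367.69 mGal
Bouguer slab correction = 0.04193 × 2.24 × 1663.1 = 156.20 mGal
Simple Bouguer anomaly = 367.69 − (156.20) = 211.49 mGal
Complete Bouguer anomaly = 211.49 + 6.11 = 217.60 mGal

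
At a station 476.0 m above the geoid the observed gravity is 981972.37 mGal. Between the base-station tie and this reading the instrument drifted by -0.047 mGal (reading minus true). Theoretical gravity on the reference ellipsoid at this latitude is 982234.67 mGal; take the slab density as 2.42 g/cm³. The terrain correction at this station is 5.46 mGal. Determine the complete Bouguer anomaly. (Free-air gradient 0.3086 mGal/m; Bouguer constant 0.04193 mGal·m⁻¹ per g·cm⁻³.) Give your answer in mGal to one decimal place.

-158.2

Drift-corrected reading = 981972.37 − (-0.047) = 981972.417 mGal
Free-air correction = 0.3086 × 476.0 = 146.89 mGal
Free-air anomaly = 981972.417 − 982234.67 + (146.89) = -115.363 mGal
Bouguer slab correction = 0.04193 × 2.42 × 476.0 = 48.30 mGal
Simple Bouguer anomaly = -115.363 − (48.30) = -163.663 mGal
Complete Bouguer anomaly = -163.663 + 5.46 = -158.203 mGal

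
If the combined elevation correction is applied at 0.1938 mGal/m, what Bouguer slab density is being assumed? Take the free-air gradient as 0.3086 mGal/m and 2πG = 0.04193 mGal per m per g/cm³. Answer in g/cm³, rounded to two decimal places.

0.1938 = 0.3086 − 0.04193 × ρ
ρ = (0.3086 − 0.1938) / 0.04193 = 2.74 g/cm³

2.74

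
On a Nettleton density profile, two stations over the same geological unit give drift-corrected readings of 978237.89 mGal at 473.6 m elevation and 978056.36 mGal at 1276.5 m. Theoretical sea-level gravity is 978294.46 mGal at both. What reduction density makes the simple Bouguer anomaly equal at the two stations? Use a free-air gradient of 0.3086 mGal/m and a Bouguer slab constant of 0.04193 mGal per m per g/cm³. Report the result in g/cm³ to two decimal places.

1.97

Δg_obs = 978056.36 − 978237.89 = -181.53 mGal over Δh = 1276.5 − 473.6 = 802.9 m
Equal Bouguer anomalies ⇒ Δg_obs + (0.3086 − 0.04193ρ)·Δh = 0
0.3086 − 0.04193ρ = −Δg_obs/Δh = 0.22609
ρ = (0.3086 − 0.22609) / 0.04193 = 1.97 g/cm³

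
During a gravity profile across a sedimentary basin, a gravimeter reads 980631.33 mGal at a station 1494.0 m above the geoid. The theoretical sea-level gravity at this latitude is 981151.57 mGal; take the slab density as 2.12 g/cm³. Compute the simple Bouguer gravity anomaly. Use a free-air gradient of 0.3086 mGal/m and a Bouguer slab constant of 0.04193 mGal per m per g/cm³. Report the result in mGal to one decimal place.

-192.0

Free-air correction = 0.3086 × 1494.0 = 461.05 mGal
Free-air anomaly = 980631.33 − 981151.57 + (461.05) = -59.19 mGal
Bouguer slab correction = 0.04193 × 2.12 × 1494.0 = 132.80 mGal
Simple Bouguer anomaly = -59.19 − (132.80) = -191.99 mGal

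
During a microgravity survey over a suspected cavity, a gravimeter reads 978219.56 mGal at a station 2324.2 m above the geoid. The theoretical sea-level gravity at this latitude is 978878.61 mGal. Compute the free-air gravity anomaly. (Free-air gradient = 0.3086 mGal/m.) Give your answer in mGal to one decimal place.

58.2

Free-air correction = 0.3086 × 2324.2 = 717.25 mGal
Free-air anomaly = 978219.56 − 978878.61 + (717.25) = 58.20 mGal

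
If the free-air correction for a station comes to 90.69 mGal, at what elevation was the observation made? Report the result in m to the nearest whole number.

h = 90.69 / 0.3086 = 293.88 m

294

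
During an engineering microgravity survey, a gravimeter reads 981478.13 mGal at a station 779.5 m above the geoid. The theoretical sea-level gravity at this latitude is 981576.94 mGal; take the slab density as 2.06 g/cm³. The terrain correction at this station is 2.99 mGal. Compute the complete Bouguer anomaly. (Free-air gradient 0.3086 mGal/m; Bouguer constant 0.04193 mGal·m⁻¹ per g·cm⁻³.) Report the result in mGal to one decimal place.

Free-air correction = 0.3086 × 779.5 = 240.55 mGal
Free-air anomaly = 981478.13 − 981576.94 + (240.55) = 141.74 mGal
Bouguer slab correction = 0.04193 × 2.06 × 779.5 = 67.33 mGal
Simple Bouguer anomaly = 141.74 − (67.33) = 74.41 mGal
Complete Bouguer anomaly = 74.41 + 2.99 = 77.40 mGal

77.4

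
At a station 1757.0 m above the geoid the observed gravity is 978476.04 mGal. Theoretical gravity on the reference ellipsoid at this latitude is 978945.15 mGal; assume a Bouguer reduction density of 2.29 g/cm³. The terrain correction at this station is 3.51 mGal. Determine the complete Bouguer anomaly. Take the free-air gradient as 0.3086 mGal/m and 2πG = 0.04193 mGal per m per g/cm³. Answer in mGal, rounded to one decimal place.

Free-air correction = 0.3086 × 1757.0 = 542.21 mGal
Free-air anomaly = 978476.04 − 978945.15 + (542.21) = 73.10 mGal
Bouguer slab correction = 0.04193 × 2.29 × 1757.0 = 168.71 mGal
Simple Bouguer anomaly = 73.10 − (168.71) = -95.61 mGal
Complete Bouguer anomaly = -95.61 + 3.51 = -92.10 mGal

-92.1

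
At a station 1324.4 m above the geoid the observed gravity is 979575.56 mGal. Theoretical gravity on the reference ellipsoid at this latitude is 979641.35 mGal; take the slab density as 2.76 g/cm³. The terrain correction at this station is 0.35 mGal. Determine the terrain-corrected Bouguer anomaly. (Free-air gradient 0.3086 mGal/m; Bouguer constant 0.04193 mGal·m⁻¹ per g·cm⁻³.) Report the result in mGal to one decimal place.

190.0

Free-air correction = 0.3086 × 1324.4 = 408.71 mGal
Free-air anomaly = 979575.56 − 979641.35 + (408.71) = 342.92 mGal
Bouguer slab correction = 0.04193 × 2.76 × 1324.4 = 153.27 mGal
Simple Bouguer anomaly = 342.92 − (153.27) = 189.65 mGal
Complete Bouguer anomaly = 189.65 + 0.35 = 190.00 mGal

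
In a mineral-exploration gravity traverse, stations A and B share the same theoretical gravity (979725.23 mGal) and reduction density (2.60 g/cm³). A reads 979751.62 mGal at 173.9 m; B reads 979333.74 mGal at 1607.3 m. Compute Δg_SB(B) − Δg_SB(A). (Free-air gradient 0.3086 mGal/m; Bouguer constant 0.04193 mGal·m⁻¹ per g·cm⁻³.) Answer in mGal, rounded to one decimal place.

-131.8

Δg_SB(A) = 979751.62 − 979725.23 + 0.3086×173.9 − 0.04193×2.60×173.9 = 61.10 mGal
Δg_SB(B) = 979333.74 − 979725.23 + 0.3086×1607.3 − 0.04193×2.60×1607.3 = -70.70 mGal
Difference = -70.70 − (61.10) = -131.80 mGal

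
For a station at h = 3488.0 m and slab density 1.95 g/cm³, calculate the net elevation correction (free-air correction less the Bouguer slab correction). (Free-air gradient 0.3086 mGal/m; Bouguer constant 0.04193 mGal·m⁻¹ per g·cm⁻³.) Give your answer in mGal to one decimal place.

Combined gradient = 0.3086 − 0.04193 × 1.95 = 0.2268365 mGal/m
Combined elevation correction = 0.2268365 × 3488.0 = 791.2 mGal

791.2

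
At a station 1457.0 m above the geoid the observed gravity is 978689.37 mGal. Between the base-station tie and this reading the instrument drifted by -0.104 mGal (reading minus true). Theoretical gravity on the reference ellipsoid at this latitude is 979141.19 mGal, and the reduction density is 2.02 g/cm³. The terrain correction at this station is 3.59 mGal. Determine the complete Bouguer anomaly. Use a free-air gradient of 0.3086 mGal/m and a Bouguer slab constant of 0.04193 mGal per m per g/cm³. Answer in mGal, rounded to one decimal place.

-121.9

Drift-corrected reading = 978689.37 − (-0.104) = 978689.474 mGal
Free-air correction = 0.3086 × 1457.0 = 449.63 mGal
Free-air anomaly = 978689.474 − 979141.19 + (449.63) = -2.086 mGal
Bouguer slab correction = 0.04193 × 2.02 × 1457.0 = 123.41 mGal
Simple Bouguer anomaly = -2.086 − (123.41) = -125.496 mGal
Complete Bouguer anomaly = -125.496 + 3.59 = -121.906 mGal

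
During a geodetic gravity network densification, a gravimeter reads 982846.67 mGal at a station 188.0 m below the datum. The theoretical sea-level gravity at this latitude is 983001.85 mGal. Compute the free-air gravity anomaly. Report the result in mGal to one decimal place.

Free-air correction = 0.3086 × -188.0 = -58.02 mGal
Free-air anomaly = 982846.67 − 983001.85 + (-58.02) = -213.20 mGal

-213.2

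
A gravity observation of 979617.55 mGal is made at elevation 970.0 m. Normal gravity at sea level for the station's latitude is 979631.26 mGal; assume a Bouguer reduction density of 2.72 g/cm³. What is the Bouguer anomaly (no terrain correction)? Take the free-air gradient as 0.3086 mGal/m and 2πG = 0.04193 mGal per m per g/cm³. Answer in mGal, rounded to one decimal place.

Free-air correction = 0.3086 × 970.0 = 299.34 mGal
Free-air anomaly = 979617.55 − 979631.26 + (299.34) = 285.63 mGal
Bouguer slab correction = 0.04193 × 2.72 × 970.0 = 110.63 mGal
Simple Bouguer anomaly = 285.63 − (110.63) = 175.00 mGal

175.0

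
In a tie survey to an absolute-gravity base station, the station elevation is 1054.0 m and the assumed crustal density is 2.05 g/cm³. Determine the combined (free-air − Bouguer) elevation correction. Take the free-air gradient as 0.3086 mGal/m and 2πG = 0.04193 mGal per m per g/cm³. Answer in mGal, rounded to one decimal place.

234.7

Combined gradient = 0.3086 − 0.04193 × 2.05 = 0.2226435 mGal/m
Combined elevation correction = 0.2226435 × 1054.0 = 234.7 mGal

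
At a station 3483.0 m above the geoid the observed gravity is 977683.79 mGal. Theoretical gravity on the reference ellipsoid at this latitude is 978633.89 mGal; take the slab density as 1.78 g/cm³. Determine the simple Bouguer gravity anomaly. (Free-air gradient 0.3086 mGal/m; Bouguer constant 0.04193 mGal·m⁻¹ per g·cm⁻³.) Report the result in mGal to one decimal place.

-135.2

Free-air correction = 0.3086 × 3483.0 = 1074.85 mGal
Free-air anomaly = 977683.79 − 978633.89 + (1074.85) = 124.75 mGal
Bouguer slab correction = 0.04193 × 1.78 × 3483.0 = 259.96 mGal
Simple Bouguer anomaly = 124.75 − (259.96) = -135.21 mGal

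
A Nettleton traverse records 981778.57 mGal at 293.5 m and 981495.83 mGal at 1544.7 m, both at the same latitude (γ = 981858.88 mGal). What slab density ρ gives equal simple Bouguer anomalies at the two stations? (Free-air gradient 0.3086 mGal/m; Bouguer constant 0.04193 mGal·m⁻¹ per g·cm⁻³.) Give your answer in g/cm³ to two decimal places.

1.97

Δg_obs = 981495.83 − 981778.57 = -282.74 mGal over Δh = 1544.7 − 293.5 = 1251.2 m
Equal Bouguer anomalies ⇒ Δg_obs + (0.3086 − 0.04193ρ)·Δh = 0
0.3086 − 0.04193ρ = −Δg_obs/Δh = 0.22598
ρ = (0.3086 − 0.22598) / 0.04193 = 1.97 g/cm³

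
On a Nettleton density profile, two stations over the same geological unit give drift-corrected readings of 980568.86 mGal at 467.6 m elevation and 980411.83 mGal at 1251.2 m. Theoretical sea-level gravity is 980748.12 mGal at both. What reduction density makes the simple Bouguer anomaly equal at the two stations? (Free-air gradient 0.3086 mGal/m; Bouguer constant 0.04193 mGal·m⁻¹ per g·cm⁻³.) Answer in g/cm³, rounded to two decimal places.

2.58

Δg_obs = 980411.83 − 980568.86 = -157.03 mGal over Δh = 1251.2 − 467.6 = 783.6 m
Equal Bouguer anomalies ⇒ Δg_obs + (0.3086 − 0.04193ρ)·Δh = 0
0.3086 − 0.04193ρ = −Δg_obs/Δh = 0.20040
ρ = (0.3086 − 0.20040) / 0.04193 = 2.58 g/cm³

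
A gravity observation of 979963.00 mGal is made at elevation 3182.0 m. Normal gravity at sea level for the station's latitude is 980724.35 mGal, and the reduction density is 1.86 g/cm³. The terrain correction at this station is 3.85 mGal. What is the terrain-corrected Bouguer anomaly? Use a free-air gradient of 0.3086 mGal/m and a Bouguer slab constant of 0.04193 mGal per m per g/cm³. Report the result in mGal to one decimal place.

Free-air correction = 0.3086 × 3182.0 = 981.97 mGal
Free-air anomaly = 979963.00 − 980724.35 + (981.97) = 220.62 mGal
Bouguer slab correction = 0.04193 × 1.86 × 3182.0 = 248.16 mGal
Simple Bouguer anomaly = 220.62 − (248.16) = -27.54 mGal
Complete Bouguer anomaly = -27.54 + 3.85 = -23.69 mGal

-23.7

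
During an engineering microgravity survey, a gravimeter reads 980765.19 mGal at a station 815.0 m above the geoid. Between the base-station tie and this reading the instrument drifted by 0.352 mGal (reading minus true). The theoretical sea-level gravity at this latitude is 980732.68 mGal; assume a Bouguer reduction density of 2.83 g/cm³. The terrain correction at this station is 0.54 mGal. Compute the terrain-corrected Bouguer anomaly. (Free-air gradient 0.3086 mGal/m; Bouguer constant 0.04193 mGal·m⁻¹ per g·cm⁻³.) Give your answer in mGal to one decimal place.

Drift-corrected reading = 980765.19 − (0.352) = 980764.838 mGal
Free-air correction = 0.3086 × 815.0 = 251.51 mGal
Free-air anomaly = 980764.838 − 980732.68 + (251.51) = 283.668 mGal
Bouguer slab correction = 0.04193 × 2.83 × 815.0 = 96.71 mGal
Simple Bouguer anomaly = 283.668 − (96.71) = 186.958 mGal
Complete Bouguer anomaly = 186.958 + 0.54 = 187.498 mGal

187.5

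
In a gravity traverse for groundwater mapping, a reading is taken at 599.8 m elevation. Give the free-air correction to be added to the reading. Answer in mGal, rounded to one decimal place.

185.1

Free-air correction = 0.3086 × 599.8 = 185.1 mGal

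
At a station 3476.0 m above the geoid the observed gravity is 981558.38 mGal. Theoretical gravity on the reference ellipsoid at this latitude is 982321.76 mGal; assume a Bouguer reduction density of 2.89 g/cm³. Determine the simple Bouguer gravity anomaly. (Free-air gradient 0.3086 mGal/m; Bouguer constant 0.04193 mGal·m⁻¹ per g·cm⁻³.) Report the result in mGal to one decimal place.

-111.9

Free-air correction = 0.3086 × 3476.0 = 1072.69 mGal
Free-air anomaly = 981558.38 − 982321.76 + (1072.69) = 309.31 mGal
Bouguer slab correction = 0.04193 × 2.89 × 3476.0 = 421.21 mGal
Simple Bouguer anomaly = 309.31 − (421.21) = -111.90 mGal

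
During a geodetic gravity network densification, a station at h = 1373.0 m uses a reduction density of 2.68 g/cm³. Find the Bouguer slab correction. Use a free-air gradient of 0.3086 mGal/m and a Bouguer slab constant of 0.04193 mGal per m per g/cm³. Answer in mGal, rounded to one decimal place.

Bouguer slab correction = 0.04193 × 2.68 × 1373.0 = 154.3 mGal

154.3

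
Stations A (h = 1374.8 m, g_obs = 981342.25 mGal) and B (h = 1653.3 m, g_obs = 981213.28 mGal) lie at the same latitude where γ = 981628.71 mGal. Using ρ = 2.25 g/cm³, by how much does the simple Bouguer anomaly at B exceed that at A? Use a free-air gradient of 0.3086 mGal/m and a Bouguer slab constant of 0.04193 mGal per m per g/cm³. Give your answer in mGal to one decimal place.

Δg_SB(A) = 981342.25 − 981628.71 + 0.3086×1374.8 − 0.04193×2.25×1374.8 = 8.10 mGal
Δg_SB(B) = 981213.28 − 981628.71 + 0.3086×1653.3 − 0.04193×2.25×1653.3 = -61.20 mGal
Difference = -61.20 − (8.10) = -69.30 mGal

-69.3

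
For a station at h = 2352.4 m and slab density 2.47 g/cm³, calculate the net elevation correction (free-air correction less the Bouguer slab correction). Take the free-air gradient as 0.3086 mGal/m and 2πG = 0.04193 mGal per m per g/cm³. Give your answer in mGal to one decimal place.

Combined gradient = 0.3086 − 0.04193 × 2.47 = 0.2050329 mGal/m
Combined elevation correction = 0.2050329 × 2352.4 = 482.3 mGal

482.3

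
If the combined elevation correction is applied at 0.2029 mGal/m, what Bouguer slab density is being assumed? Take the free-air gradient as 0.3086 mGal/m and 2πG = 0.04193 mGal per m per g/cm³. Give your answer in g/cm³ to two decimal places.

0.2029 = 0.3086 − 0.04193 × ρ
ρ = (0.3086 − 0.2029) / 0.04193 = 2.52 g/cm³

2.52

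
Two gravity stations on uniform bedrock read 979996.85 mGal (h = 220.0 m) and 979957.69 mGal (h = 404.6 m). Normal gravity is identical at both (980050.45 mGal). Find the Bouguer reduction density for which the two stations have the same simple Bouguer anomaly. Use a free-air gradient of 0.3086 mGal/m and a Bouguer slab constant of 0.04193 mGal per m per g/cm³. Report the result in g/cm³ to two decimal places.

2.30

Δg_obs = 979957.69 − 979996.85 = -39.16 mGal over Δh = 404.6 − 220.0 = 184.6 m
Equal Bouguer anomalies ⇒ Δg_obs + (0.3086 − 0.04193ρ)·Δh = 0
0.3086 − 0.04193ρ = −Δg_obs/Δh = 0.21213
ρ = (0.3086 − 0.21213) / 0.04193 = 2.30 g/cm³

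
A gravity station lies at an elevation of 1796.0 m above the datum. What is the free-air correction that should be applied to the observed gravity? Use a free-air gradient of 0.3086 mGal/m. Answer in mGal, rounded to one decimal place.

Free-air correction = 0.3086 × 1796.0 = 554.2 mGal

554.2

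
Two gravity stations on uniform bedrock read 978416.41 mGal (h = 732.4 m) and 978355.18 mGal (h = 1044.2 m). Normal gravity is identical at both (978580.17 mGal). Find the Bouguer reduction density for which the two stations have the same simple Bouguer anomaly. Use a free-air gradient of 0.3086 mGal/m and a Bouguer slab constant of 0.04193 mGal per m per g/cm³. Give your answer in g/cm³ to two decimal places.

2.68

Δg_obs = 978355.18 − 978416.41 = -61.23 mGal over Δh = 1044.2 − 732.4 = 311.8 m
Equal Bouguer anomalies ⇒ Δg_obs + (0.3086 − 0.04193ρ)·Δh = 0
0.3086 − 0.04193ρ = −Δg_obs/Δh = 0.19638
ρ = (0.3086 − 0.19638) / 0.04193 = 2.68 g/cm³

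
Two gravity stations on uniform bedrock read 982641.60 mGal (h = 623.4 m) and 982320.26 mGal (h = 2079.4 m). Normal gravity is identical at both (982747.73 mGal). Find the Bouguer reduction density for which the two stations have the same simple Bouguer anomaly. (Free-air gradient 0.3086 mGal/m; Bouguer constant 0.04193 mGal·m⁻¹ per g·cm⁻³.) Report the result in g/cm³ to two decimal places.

Δg_obs = 982320.26 − 982641.60 = -321.34 mGal over Δh = 2079.4 − 623.4 = 1456.0 m
Equal Bouguer anomalies ⇒ Δg_obs + (0.3086 − 0.04193ρ)·Δh = 0
0.3086 − 0.04193ρ = −Δg_obs/Δh = 0.22070
ρ = (0.3086 − 0.22070) / 0.04193 = 2.10 g/cm³

2.10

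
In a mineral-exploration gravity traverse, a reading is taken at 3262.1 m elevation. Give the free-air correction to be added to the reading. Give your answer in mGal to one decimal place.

1006.7

Free-air correction = 0.3086 × 3262.1 = 1006.7 mGal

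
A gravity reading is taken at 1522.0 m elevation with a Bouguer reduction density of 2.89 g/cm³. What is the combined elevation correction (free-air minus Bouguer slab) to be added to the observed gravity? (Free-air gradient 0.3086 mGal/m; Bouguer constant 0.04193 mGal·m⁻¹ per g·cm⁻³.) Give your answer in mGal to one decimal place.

285.3

Combined gradient = 0.3086 − 0.04193 × 2.89 = 0.1874223 mGal/m
Combined elevation correction = 0.1874223 × 1522.0 = 285.3 mGal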